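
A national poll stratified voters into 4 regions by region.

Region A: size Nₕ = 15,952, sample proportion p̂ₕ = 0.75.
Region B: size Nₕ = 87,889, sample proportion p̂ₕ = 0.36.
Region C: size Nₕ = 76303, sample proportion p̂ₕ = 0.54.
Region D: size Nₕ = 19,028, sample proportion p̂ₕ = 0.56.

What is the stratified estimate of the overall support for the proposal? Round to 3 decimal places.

Wₕ = Nₕ/N with N = 199172: 0.0801, 0.4413, 0.3831, 0.0955.
p̂_st = 0.0801·0.75 + 0.4413·0.36 + 0.3831·0.54 + 0.0955·0.56 ≈ 0.47930... → 0.479.

0.479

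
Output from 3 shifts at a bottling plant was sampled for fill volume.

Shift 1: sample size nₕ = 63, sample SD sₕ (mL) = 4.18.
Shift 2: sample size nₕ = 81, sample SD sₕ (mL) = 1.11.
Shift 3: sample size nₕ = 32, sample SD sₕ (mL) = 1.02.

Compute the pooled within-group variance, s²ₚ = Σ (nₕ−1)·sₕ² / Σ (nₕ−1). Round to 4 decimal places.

7.0180

1: (63−1)·4.18² = 62·17.4724 = 1083.2888
2: (81−1)·1.11² = 80·1.2321 = 98.568
3: (32−1)·1.02² = 31·1.0404 = 32.2524
Numerator = 1214.1092; denominator = Σ(nₕ−1) = 173.
s²ₚ = 1214.1092/173 = 7.017972... → 7.0180.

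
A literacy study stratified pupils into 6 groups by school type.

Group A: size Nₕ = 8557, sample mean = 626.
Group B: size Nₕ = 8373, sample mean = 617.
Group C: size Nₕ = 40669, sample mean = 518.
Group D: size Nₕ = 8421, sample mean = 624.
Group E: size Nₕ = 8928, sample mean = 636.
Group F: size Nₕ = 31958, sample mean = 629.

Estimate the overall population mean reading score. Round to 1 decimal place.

N = 106906; weights Wₕ = Nₕ/N = (0.0800, 0.0783, 0.3804, 0.0788, 0.0835, 0.2989).
x̄_st = Σ Wₕ·x̄ₕ = 0.0800·626 + 0.0783·617 + 0.3804·518 + 0.0788·624 + 0.0835·636 + 0.2989·629 ≈ 585.784...
→ 585.8.

585.8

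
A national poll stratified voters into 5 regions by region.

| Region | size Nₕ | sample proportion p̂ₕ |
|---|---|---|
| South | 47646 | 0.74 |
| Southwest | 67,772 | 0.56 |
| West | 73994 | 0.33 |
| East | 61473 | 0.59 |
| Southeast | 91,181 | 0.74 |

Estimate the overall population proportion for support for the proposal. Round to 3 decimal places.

Wₕ = Nₕ/N with N = 342066: 0.1393, 0.1981, 0.2163, 0.1797, 0.2666.
p̂_st = 0.1393·0.74 + 0.1981·0.56 + 0.2163·0.33 + 0.1797·0.59 + 0.2666·0.74 ≈ 0.58869... → 0.589.

0.589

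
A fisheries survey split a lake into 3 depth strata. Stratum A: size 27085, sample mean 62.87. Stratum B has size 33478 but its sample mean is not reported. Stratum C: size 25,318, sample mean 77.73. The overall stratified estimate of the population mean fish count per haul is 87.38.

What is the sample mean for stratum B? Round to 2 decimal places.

N = 27085 + 33478 + 25318 = 85881.
Overall total = μ·N = 87.38·85881 = 7504281.78.
Subtract the known strata: 27085·62.87 + 25318·77.73 = 3670802.09.
Remaining total for stratum B: 7504281.78 − 3670802.09 = 3833479.69.
Divide by its size: 3833479.69 / 33478 = 114.5074... → 114.51.

114.51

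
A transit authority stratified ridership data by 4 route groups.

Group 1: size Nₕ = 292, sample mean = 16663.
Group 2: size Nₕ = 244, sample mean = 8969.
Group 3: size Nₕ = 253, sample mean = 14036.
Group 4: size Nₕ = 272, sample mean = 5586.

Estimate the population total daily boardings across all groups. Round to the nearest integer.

12124532

1: 292·16663 = 4865596
2: 244·8969 = 2188436
3: 253·14036 = 3551108
4: 272·5586 = 1519392
τ̂ = Σ Nₕx̄ₕ = 12124532.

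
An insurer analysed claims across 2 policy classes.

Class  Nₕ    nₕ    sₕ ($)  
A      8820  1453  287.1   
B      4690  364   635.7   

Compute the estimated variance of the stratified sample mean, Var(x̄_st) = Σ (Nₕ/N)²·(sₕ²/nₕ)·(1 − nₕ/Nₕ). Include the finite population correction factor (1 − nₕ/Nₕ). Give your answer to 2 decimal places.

N = 13510. Term for each stratum: Wₕ²sₕ²/nₕ·(1−nₕ/Nₕ).
Var(x̄_st) = 20.19525 + 123.41038 = 143.60564 → 143.61.

143.61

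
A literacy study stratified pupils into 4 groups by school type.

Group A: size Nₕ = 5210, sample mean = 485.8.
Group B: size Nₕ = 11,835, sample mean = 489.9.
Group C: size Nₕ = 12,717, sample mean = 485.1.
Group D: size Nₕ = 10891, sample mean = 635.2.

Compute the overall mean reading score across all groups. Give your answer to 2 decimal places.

N = 5210 + 11835 + 12717 + 10891 = 40653.
Weight each subgroup mean by Nₕ/N and sum.
Σ Nₕx̄ₕ = 5210·485.8 + 11835·489.9 + 12717·485.1 + 10891·635.2 = 2531018 + 5797966.5 + 6169016.7 + 6917963.2 = 21415964.4.
Divide by N: 21415964.4 / 40653 = 526.7991... → 526.80.

526.80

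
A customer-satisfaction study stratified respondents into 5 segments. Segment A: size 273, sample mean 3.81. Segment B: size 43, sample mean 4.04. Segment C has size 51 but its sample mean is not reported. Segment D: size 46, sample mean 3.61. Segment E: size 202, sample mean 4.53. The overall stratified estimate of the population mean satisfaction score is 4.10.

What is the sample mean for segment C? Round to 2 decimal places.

N = 273 + 43 + 51 + 46 + 202 = 615.
Overall total = μ·N = 4.10·615 = 2521.5.
Subtract the known strata: 273·3.81 + 43·4.04 + 46·3.61 + 202·4.53 = 2294.97.
Remaining total for segment C: 2521.5 − 2294.97 = 226.53.
Divide by its size: 226.53 / 51 = 4.4418... → 4.44.

4.44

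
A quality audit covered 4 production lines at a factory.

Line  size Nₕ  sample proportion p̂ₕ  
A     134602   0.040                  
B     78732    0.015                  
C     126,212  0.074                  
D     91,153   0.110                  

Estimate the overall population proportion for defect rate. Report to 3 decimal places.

0.060

Wₕ = Nₕ/N with N = 430699: 0.3125, 0.1828, 0.2930, 0.2116.
p̂_st = 0.3125·0.040 + 0.1828·0.015 + 0.2930·0.074 + 0.2116·0.110 ≈ 0.06021... → 0.060.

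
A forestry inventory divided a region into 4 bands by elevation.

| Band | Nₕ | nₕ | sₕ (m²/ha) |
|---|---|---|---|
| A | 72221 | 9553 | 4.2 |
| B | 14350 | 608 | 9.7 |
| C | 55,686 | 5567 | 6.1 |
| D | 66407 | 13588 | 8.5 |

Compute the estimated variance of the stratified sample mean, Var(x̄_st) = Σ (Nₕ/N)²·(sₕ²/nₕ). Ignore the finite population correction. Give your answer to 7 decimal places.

N = 208664; Wₕ = Nₕ/N.
band A: (72221/208664)²·4.2²/9553 = 0.0002212029
band B: (14350/208664)²·9.7²/608 = 0.0007318948
band C: (55686/208664)²·6.1²/5567 = 0.0004760312
band D: (66407/208664)²·8.5²/13588 = 0.0005385363
Sum = 0.0019676651 → 0.0019677.

0.0019677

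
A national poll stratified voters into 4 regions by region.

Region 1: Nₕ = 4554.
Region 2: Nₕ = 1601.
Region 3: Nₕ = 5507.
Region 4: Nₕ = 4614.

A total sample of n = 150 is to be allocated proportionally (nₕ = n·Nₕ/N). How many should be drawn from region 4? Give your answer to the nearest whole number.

43

N = 4554 + 1601 + 5507 + 4614 = 16276.
n_4 = 150·4614/16276 = 42.523... → 43.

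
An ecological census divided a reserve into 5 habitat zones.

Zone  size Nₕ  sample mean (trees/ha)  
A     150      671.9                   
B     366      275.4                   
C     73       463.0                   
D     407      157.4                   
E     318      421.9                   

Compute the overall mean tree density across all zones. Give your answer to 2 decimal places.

329.99

x̄_st = (Σ Nₕx̄ₕ) / (Σ Nₕ) = (150·671.9 + 366·275.4 + 73·463.0 + 407·157.4 + 318·421.9) / 1314
= 433606.4 / 1314 = 329.9896... → 329.99.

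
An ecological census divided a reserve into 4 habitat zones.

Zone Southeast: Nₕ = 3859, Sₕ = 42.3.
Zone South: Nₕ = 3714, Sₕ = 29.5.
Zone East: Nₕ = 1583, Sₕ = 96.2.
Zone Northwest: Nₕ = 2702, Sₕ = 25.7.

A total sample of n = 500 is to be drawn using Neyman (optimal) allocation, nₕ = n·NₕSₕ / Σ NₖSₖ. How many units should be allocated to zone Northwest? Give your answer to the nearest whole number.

70

Σ NₕSₕ = 3859·42.3 + 3714·29.5 + 1583·96.2 + 2702·25.7 = 494524.7.
Share for Northwest: 69441.4/494524.7 = 0.14042.
n_Northwest = 500 × 0.14042 = 70.210... → 70.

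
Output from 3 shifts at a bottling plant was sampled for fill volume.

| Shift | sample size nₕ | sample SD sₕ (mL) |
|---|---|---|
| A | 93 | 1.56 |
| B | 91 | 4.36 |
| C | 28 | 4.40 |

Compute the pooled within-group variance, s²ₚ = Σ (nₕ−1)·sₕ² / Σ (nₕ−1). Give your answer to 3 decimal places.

A: (93−1)·1.56² = 92·2.4336 = 223.8912
B: (91−1)·4.36² = 90·19.0096 = 1710.864
C: (28−1)·4.40² = 27·19.36 = 522.72
Numerator = 2457.4752; denominator = Σ(nₕ−1) = 209.
s²ₚ = 2457.4752/209 = 11.75825... → 11.758.

11.758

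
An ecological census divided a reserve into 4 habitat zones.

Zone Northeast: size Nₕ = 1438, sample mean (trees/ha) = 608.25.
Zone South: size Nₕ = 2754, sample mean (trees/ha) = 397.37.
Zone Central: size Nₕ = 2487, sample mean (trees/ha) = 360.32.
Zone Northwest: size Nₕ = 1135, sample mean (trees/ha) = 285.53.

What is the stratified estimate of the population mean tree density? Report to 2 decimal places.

408.14

x̄_st = (Σ Nₕx̄ₕ) / (Σ Nₕ) = (1438·608.25 + 2754·397.37 + 2487·360.32 + 1135·285.53) / 7814
= 3189212.87 / 7814 = 408.1409... → 408.14.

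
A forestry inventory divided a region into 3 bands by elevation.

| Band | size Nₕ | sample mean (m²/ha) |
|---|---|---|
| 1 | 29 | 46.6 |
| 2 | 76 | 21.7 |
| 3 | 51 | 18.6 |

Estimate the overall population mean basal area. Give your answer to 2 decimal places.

N = 29 + 76 + 51 = 156.
Weight each subgroup mean by Nₕ/N and sum.
Σ Nₕx̄ₕ = 29·46.6 + 76·21.7 + 51·18.6 = 1351.4 + 1649.2 + 948.6 = 3949.2.
Divide by N: 3949.2 / 156 = 25.3154... → 25.32.

25.32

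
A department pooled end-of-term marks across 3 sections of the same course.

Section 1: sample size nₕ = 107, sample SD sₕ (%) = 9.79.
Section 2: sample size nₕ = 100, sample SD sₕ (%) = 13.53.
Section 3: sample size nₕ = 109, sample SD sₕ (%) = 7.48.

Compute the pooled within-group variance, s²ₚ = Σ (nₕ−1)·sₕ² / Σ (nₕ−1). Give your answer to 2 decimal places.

109.67

Degrees of freedom: 106 + 99 + 108 = 313.
Σ(nₕ−1)sₕ² = 106·95.8441 + 99·183.0609 + 108·55.9504 = 34325.1469.
s²ₚ = 34325.1469 / 313 = 109.6650... → 109.67.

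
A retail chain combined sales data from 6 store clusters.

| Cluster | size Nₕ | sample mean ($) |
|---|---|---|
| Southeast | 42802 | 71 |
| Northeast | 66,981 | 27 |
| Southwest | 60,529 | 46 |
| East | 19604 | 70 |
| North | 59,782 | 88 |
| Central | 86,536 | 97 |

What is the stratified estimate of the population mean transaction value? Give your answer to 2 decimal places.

67.39

x̄_st = (Σ Nₕx̄ₕ) / (Σ Nₕ) = (42802·71 + 66981·27 + 60529·46 + 19604·70 + 59782·88 + 86536·97) / 336234
= 22658851 / 336234 = 67.3901... → 67.39.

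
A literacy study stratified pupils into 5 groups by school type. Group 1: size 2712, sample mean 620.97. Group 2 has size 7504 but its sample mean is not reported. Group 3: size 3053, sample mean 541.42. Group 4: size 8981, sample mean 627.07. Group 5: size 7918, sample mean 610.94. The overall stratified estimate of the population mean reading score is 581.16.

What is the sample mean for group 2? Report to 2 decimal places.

496.57

Σ Nₕx̄ₕ = N·μ, so 7504·x̄_2 = 30168·581.16 − (2712·620.97 + 3053·541.42 + 8981·627.07 + 7918·610.94).
= 17532434.88 − 13806164.49 = 3726270.39.
x̄_2 = 3726270.39 / 7504 = 496.5712... → 496.57.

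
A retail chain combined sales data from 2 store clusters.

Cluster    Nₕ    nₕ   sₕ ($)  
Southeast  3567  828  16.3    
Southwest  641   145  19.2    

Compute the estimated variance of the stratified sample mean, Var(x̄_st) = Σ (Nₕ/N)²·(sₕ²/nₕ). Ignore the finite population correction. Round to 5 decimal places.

N = 4208; Wₕ = Nₕ/N.
cluster Southeast: (3567/4208)²·16.3²/828 = 0.23056832
cluster Southwest: (641/4208)²·19.2²/145 = 0.05899281
Sum = 0.28956112 → 0.28956.

0.28956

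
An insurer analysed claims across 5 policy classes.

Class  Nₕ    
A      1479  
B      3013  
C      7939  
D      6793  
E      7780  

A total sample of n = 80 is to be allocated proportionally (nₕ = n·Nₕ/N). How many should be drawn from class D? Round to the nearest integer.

Share of class D = 6793/27004 = 0.25156.
Allocate 80 × 0.25156 = 20.124... → 20.

20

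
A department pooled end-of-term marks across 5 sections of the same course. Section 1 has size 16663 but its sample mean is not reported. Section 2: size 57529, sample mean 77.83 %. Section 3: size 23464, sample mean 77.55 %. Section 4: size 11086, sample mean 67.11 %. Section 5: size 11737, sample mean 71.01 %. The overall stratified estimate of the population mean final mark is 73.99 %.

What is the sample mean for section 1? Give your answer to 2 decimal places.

Σ Nₕx̄ₕ = N·μ, so 16663·x̄_1 = 120479·73.99 − (57529·77.83 + 23464·77.55 + 11086·67.11 + 11737·71.01).
= 8914241.21 − 7874541.1 = 1039700.11.
x̄_1 = 1039700.11 / 16663 = 62.3957... → 62.40.

62.40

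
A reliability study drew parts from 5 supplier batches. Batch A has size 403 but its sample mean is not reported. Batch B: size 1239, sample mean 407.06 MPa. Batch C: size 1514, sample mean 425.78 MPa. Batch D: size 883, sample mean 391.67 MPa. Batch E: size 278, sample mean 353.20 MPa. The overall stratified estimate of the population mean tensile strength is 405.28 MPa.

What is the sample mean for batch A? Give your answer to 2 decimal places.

Σ Nₕx̄ₕ = N·μ, so 403·x̄_A = 4317·405.28 − (1239·407.06 + 1514·425.78 + 883·391.67 + 278·353.20).
= 1749593.76 − 1593012.47 = 156581.29.
x̄_A = 156581.29 / 403 = 388.5392... → 388.54.

388.54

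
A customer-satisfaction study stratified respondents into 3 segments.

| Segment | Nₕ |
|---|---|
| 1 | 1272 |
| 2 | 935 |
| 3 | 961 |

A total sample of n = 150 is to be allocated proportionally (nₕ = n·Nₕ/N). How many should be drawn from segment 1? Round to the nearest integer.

Share of segment 1 = 1272/3168 = 0.40152.
Allocate 150 × 0.40152 = 60.227... → 60.

60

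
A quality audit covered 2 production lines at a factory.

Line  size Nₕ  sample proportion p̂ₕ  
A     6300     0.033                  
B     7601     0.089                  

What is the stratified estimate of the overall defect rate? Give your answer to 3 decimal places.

Wₕ = Nₕ/N with N = 13901: 0.4532, 0.5468.
p̂_st = 0.4532·0.033 + 0.5468·0.089 ≈ 0.06362... → 0.064.

0.064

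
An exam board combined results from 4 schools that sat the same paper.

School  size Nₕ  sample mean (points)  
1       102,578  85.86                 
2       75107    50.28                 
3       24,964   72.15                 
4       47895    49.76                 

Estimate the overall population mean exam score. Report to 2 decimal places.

x̄_st = (Σ Nₕx̄ₕ) / (Σ Nₕ) = (102578·85.86 + 75107·50.28 + 24964·72.15 + 47895·49.76) / 250544
= 16768134.84 / 250544 = 66.9269... → 66.93.

66.93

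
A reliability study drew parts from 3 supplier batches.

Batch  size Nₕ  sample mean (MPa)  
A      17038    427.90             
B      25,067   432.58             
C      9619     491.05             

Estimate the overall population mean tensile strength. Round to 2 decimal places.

441.91

x̄_st = (Σ Nₕx̄ₕ) / (Σ Nₕ) = (17038·427.90 + 25067·432.58 + 9619·491.05) / 51724
= 22857453.01 / 51724 = 441.9119... → 441.91.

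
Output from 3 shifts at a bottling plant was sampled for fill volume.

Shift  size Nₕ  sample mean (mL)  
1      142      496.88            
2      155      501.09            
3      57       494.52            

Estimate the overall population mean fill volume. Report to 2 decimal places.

x̄_st = (Σ Nₕx̄ₕ) / (Σ Nₕ) = (142·496.88 + 155·501.09 + 57·494.52) / 354
= 176413.55 / 354 = 498.3434... → 498.34.

498.34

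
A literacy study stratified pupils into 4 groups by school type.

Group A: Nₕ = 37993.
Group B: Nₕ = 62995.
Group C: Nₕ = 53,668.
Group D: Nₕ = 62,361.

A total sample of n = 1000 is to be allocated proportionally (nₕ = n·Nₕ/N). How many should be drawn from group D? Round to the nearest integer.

287

Share of group D = 62361/217017 = 0.28736.
Allocate 1000 × 0.28736 = 287.355... → 287.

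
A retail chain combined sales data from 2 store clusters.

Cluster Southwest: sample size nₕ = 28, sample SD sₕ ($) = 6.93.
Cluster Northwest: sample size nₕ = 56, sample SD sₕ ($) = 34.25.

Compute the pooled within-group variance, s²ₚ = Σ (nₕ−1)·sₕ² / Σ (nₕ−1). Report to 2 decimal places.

802.62

Southwest: (28−1)·6.93² = 27·48.0249 = 1296.6723
Northwest: (56−1)·34.25² = 55·1173.0625 = 64518.4375
Numerator = 65815.1098; denominator = Σ(nₕ−1) = 82.
s²ₚ = 65815.1098/82 = 802.6233... → 802.62.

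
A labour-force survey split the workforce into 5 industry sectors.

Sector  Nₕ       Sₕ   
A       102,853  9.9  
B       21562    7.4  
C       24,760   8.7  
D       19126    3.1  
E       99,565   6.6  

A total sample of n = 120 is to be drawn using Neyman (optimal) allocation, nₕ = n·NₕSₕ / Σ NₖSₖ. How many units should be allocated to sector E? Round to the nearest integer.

37

Σ NₕSₕ = 102853·9.9 + 21562·7.4 + 24760·8.7 + 19126·3.1 + 99565·6.6 = 2109635.1.
Share for E: 657129/2109635.1 = 0.31149.
n_E = 120 × 0.31149 = 37.379... → 37.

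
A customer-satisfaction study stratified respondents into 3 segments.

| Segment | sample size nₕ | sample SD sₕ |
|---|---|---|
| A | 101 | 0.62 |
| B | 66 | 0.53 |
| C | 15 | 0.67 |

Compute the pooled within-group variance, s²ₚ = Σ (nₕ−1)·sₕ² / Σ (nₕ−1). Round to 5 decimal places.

A: (101−1)·0.62² = 100·0.3844 = 38.44
B: (66−1)·0.53² = 65·0.2809 = 18.2585
C: (15−1)·0.67² = 14·0.4489 = 6.2846
Numerator = 62.9831; denominator = Σ(nₕ−1) = 179.
s²ₚ = 62.9831/179 = 0.3518609... → 0.35186.

0.35186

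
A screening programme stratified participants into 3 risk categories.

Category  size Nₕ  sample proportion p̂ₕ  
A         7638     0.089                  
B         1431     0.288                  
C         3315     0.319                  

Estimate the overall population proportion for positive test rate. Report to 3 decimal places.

0.174

N = 7638 + 1431 + 3315 = 12384.
Overall proportion = Σ (Nₕ/N)·p̂ₕ.
Σ Nₕp̂ₕ = 679.782 + 412.128 + 1057.485 = 2149.395.
2149.395 / 12384 = 0.17356... → 0.174.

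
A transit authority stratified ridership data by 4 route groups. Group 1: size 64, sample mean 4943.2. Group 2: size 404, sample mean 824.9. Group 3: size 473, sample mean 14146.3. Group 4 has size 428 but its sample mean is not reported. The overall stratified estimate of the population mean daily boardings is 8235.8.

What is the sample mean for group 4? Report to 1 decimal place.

9191.6

Σ Nₕx̄ₕ = N·μ, so 428·x̄_4 = 1369·8235.8 − (64·4943.2 + 404·824.9 + 473·14146.3).
= 11274810.2 − 7340824.3 = 3933985.9.
x̄_4 = 3933985.9 / 428 = 9191.556... → 9191.6.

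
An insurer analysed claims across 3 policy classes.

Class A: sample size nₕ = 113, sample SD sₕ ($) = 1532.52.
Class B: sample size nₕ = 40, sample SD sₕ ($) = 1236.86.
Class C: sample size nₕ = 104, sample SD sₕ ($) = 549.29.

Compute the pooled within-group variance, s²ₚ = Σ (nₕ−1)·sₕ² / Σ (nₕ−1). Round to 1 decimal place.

1392855.7

A: (113−1)·1532.52² = 112·2348617.5504 = 263045165.6448
B: (40−1)·1236.86² = 39·1529822.6596 = 59663083.7244
C: (104−1)·549.29² = 103·301719.5041 = 31077108.9223
Numerator = 353785358.2915; denominator = Σ(nₕ−1) = 254.
s²ₚ = 353785358.2915/254 = 1392855.741... → 1392855.7.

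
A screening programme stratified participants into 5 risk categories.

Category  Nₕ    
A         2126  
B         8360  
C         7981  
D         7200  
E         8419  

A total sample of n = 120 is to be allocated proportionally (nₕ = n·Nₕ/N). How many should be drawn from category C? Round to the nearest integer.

Share of category C = 7981/34086 = 0.23414.
Allocate 120 × 0.23414 = 28.097... → 28.

28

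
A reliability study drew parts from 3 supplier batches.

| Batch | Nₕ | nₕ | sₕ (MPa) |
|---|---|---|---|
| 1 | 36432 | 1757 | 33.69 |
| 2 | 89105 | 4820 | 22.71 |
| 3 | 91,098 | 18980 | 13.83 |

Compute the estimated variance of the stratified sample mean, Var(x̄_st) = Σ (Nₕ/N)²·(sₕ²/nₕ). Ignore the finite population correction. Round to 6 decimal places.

N = 216635; Wₕ = Nₕ/N.
batch 1: (36432/216635)²·33.69²/1757 = 0.018270021
batch 2: (89105/216635)²·22.71²/4820 = 0.018102316
batch 3: (91098/216635)²·13.83²/18980 = 0.001782004
Sum = 0.038154340 → 0.038154.

0.038154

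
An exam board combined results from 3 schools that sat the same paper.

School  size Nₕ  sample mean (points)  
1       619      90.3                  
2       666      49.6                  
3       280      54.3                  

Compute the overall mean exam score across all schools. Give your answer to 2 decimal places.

66.54

x̄_st = (Σ Nₕx̄ₕ) / (Σ Nₕ) = (619·90.3 + 666·49.6 + 280·54.3) / 1565
= 104133.3 / 1565 = 66.5388... → 66.54.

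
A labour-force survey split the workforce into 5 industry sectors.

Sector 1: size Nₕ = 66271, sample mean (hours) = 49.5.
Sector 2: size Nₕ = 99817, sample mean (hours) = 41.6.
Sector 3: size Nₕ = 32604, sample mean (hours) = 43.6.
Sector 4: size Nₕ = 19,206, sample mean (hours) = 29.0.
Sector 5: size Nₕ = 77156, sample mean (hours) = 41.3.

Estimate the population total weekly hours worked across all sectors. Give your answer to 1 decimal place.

Estimate total by summing Nₕ·x̄ₕ over strata.
66271·49.5 + 99817·41.6 + 32604·43.6 + 19206·29.0 + 77156·41.3 = 3280414.5 + 4152387.2 + 1421534.4 + 556974 + 3186542.8 = 12597852.9.

12597852.9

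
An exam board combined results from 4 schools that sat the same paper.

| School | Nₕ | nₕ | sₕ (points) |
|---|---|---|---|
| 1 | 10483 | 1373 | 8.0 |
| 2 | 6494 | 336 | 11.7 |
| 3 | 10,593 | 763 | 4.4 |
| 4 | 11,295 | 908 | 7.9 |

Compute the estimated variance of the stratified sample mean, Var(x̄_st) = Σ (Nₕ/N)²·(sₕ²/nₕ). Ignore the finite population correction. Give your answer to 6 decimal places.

0.022456

N = 38865; Wₕ = Nₕ/N.
school 1: (10483/38865)²·8.0²/1373 = 0.003391277
school 2: (6494/38865)²·11.7²/336 = 0.011374693
school 3: (10593/38865)²·4.4²/763 = 0.001884957
school 4: (11295/38865)²·7.9²/908 = 0.005805284
Sum = 0.022456210 → 0.022456.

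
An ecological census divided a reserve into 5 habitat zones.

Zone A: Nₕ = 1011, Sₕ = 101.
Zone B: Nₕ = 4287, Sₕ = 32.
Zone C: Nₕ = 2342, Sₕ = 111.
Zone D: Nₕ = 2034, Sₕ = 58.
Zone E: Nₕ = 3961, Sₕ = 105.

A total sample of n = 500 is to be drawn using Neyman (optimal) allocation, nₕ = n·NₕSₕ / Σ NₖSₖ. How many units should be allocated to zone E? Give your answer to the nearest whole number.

201

A: NₕSₕ = 1011·101 = 102111
B: NₕSₕ = 4287·32 = 137184
C: NₕSₕ = 2342·111 = 259962
D: NₕSₕ = 2034·58 = 117972
E: NₕSₕ = 3961·105 = 415905
Σ NₕSₕ = 1033134.
n_E = 500·415905/1033134 = 201.283... → 201.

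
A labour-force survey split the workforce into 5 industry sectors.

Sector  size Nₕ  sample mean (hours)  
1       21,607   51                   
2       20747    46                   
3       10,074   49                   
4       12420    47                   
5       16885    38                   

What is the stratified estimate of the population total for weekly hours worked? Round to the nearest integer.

3775315

1: 21607·51 = 1101957
2: 20747·46 = 954362
3: 10074·49 = 493626
4: 12420·47 = 583740
5: 16885·38 = 641630
τ̂ = Σ Nₕx̄ₕ = 3775315.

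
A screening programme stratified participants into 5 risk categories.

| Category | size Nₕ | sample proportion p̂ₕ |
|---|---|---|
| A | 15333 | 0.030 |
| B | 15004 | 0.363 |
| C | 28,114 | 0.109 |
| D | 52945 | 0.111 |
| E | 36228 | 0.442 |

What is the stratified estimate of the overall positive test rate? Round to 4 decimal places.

Wₕ = Nₕ/N with N = 147624: 0.1039, 0.1016, 0.1904, 0.3586, 0.2454.
p̂_st = 0.1039·0.030 + 0.1016·0.363 + 0.1904·0.109 + 0.3586·0.111 + 0.2454·0.442 ≈ 0.209048... → 0.2090.

0.2090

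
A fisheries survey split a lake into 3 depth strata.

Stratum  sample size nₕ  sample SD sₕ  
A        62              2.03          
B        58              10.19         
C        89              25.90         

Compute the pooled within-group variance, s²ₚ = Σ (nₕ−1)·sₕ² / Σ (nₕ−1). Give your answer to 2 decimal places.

A: (62−1)·2.03² = 61·4.1209 = 251.3749
B: (58−1)·10.19² = 57·103.8361 = 5918.6577
C: (89−1)·25.90² = 88·670.81 = 59031.28
Numerator = 65201.3126; denominator = Σ(nₕ−1) = 206.
s²ₚ = 65201.3126/206 = 316.5112... → 316.51.

316.51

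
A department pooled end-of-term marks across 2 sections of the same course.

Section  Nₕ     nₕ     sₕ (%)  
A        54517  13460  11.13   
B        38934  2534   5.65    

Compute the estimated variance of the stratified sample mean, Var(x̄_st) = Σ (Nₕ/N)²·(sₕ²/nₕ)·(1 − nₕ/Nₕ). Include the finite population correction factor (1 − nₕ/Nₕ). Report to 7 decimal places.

N = 93451; Wₕ = Nₕ/N.
section A: (54517/93451)²·11.13²/13460·(1 − 13460/54517) = 0.0023588294
section B: (38934/93451)²·5.65²/2534·(1 − 2534/38934) = 0.0020443384
Sum = 0.0044031678 → 0.0044032.

0.0044032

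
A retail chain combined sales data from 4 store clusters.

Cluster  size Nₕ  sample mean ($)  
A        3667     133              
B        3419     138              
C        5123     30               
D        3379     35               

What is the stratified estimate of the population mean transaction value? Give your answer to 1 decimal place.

79.0

N = 3667 + 3419 + 5123 + 3379 = 15588.
The stratified mean weights each stratum mean by its population share Nₕ/N.
Σ Nₕx̄ₕ = 3667·133 + 3419·138 + 5123·30 + 3379·35 = 487711 + 471822 + 153690 + 118265 = 1231488.
Divide by N: 1231488 / 15588 = 79.002... → 79.0.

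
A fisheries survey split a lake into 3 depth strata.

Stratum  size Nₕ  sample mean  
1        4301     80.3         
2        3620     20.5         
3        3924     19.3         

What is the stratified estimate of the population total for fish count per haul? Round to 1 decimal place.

495313.5

Population total = Σ Nₕ·x̄ₕ (each stratum's size times its mean).
4301·80.3 + 3620·20.5 + 3924·19.3 = 345370.3 + 74210 + 75733.2 = 495313.5.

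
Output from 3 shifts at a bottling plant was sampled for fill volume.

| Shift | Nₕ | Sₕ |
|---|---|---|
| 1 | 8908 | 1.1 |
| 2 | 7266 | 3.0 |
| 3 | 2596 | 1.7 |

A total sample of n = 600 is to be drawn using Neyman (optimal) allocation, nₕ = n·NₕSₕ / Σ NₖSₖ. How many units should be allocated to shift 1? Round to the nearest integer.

Σ NₕSₕ = 8908·1.1 + 7266·3.0 + 2596·1.7 = 36010.
Share for 1: 9798.8/36010 = 0.27211.
n_1 = 600 × 0.27211 = 163.268... → 163.

163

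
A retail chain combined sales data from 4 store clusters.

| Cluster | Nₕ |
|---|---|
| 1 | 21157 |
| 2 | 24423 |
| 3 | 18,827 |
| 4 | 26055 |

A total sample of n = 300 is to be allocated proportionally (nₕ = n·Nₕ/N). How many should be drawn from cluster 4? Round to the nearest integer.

Share of cluster 4 = 26055/90462 = 0.28802.
Allocate 300 × 0.28802 = 86.406... → 86.

86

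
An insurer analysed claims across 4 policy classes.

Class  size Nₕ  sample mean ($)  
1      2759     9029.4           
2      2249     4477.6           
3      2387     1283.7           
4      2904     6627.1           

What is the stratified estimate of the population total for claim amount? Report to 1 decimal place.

57291527.3

Population total = Σ Nₕ·x̄ₕ (each stratum's size times its mean).
2759·9029.4 + 2249·4477.6 + 2387·1283.7 + 2904·6627.1 = 24912114.6 + 10070122.4 + 3064191.9 + 19245098.4 = 57291527.3.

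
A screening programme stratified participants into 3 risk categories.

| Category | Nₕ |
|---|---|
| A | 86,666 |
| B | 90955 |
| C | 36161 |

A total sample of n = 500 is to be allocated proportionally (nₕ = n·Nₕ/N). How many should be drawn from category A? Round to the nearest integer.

203

N = 86666 + 90955 + 36161 = 213782.
n_A = 500·86666/213782 = 202.697... → 203.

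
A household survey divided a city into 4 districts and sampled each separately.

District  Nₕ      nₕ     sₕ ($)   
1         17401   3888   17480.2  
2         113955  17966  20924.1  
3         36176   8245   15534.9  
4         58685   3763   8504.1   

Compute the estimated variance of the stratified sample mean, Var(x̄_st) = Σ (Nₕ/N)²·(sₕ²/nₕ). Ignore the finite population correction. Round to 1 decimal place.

N = 226217; Wₕ = Nₕ/N.
district 1: (17401/226217)²·17480.2²/3888 = 465.0123
district 2: (113955/226217)²·20924.1²/17966 = 6183.8432
district 3: (36176/226217)²·15534.9²/8245 = 748.5432
district 4: (58685/226217)²·8504.1²/3763 = 1293.3803
Sum = 8690.7791 → 8690.8.

8690.8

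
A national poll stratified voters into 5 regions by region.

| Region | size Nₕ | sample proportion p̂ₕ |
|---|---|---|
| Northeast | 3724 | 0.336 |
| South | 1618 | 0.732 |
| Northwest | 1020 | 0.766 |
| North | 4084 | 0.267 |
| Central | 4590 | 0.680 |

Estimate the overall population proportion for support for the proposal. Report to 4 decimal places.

Wₕ = Nₕ/N with N = 15036: 0.2477, 0.1076, 0.0678, 0.2716, 0.3053.
p̂_st = 0.2477·0.336 + 0.1076·0.732 + 0.0678·0.766 + 0.2716·0.267 + 0.3053·0.680 ≈ 0.494053... → 0.4941.

0.4941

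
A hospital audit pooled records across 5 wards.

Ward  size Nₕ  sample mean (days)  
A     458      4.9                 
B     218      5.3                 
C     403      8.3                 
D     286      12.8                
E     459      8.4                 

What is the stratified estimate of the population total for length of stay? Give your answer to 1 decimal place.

14260.9

A: 458·4.9 = 2244.2
B: 218·5.3 = 1155.4
C: 403·8.3 = 3344.9
D: 286·12.8 = 3660.8
E: 459·8.4 = 3855.6
τ̂ = Σ Nₕx̄ₕ = 14260.9.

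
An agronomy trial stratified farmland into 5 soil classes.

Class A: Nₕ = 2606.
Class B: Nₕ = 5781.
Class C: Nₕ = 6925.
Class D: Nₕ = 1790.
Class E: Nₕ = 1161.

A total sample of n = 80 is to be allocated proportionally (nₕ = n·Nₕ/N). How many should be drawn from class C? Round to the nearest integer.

N = 2606 + 5781 + 6925 + 1790 + 1161 = 18263.
n_C = 80·6925/18263 = 30.335... → 30.

30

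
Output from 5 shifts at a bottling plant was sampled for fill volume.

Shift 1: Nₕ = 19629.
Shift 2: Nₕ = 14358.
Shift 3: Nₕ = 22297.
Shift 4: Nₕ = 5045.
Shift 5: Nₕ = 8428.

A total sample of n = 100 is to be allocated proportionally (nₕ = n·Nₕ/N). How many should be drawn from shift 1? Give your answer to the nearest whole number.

Share of shift 1 = 19629/69757 = 0.28139.
Allocate 100 × 0.28139 = 28.139... → 28.

28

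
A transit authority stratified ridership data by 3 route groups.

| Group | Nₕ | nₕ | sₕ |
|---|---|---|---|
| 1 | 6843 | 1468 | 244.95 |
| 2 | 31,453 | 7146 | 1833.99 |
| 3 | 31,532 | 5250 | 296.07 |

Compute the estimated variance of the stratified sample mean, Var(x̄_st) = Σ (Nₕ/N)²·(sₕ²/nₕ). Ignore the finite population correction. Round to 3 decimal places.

N = 69828. Term for each stratum: Wₕ²sₕ²/nₕ.
Var(x̄_st) = 0.392521 + 95.498348 + 3.404657 = 99.295525 → 99.296.

99.296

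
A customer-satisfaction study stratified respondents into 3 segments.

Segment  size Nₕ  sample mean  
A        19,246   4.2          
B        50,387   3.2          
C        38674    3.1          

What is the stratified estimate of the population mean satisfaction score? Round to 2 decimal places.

3.34

N = 19246 + 50387 + 38674 = 108307.
Weight each subgroup mean by Nₕ/N and sum.
Σ Nₕx̄ₕ = 19246·4.2 + 50387·3.2 + 38674·3.1 = 80833.2 + 161238.4 + 119889.4 = 361961.
Divide by N: 361961 / 108307 = 3.3420... → 3.34.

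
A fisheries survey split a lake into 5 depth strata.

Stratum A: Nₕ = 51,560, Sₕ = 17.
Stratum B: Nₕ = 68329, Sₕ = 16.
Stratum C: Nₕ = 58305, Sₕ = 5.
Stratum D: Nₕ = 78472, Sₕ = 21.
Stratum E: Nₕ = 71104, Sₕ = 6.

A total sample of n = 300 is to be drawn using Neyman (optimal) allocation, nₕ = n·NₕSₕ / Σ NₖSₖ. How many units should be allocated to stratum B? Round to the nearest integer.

A: NₕSₕ = 51560·17 = 876520
B: NₕSₕ = 68329·16 = 1093264
C: NₕSₕ = 58305·5 = 291525
D: NₕSₕ = 78472·21 = 1647912
E: NₕSₕ = 71104·6 = 426624
Σ NₕSₕ = 4335845.
n_B = 300·1093264/4335845 = 75.644... → 76.

76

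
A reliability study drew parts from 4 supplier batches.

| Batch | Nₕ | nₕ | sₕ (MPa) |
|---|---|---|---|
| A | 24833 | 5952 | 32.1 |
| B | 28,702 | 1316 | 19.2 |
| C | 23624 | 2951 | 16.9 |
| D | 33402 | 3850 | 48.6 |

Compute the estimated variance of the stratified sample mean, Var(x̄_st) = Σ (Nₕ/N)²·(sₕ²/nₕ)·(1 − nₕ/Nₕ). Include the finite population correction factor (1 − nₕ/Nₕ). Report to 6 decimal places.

0.078061

N = 110561; Wₕ = Nₕ/N.
batch A: (24833/110561)²·32.1²/5952·(1 − 5952/24833) = 0.006640448
batch B: (28702/110561)²·19.2²/1316·(1 − 1316/28702) = 0.018012891
batch C: (23624/110561)²·16.9²/2951·(1 − 2951/23624) = 0.003866849
batch D: (33402/110561)²·48.6²/3850·(1 − 3850/33402) = 0.049541282
Sum = 0.078061470 → 0.078061.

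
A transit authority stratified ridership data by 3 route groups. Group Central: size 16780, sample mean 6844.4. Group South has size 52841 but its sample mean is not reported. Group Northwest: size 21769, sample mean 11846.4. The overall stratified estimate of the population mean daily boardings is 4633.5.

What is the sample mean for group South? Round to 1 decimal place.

N = 16780 + 52841 + 21769 = 91390.
Overall total = μ·N = 4633.5·91390 = 423455565.
Subtract the known strata: 16780·6844.4 + 21769·11846.4 = 372733313.6.
Remaining total for group South: 423455565 − 372733313.6 = 50722251.4.
Divide by its size: 50722251.4 / 52841 = 959.903... → 959.9.

959.9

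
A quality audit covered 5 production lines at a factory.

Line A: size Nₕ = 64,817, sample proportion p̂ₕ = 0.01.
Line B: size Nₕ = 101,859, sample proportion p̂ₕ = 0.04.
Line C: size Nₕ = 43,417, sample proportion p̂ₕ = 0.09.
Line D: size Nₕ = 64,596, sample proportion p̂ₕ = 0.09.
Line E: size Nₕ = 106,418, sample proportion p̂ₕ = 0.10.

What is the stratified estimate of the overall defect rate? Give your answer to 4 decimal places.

0.0658

Wₕ = Nₕ/N with N = 381107: 0.1701, 0.2673, 0.1139, 0.1695, 0.2792.
p̂_st = 0.1701·0.01 + 0.2673·0.04 + 0.1139·0.09 + 0.1695·0.09 + 0.2792·0.10 ≈ 0.065823... → 0.0658.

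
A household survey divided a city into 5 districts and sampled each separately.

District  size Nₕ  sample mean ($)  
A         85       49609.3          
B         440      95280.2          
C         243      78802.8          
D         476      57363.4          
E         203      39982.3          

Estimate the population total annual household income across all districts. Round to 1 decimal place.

A: 85·49609.3 = 4216790.5
B: 440·95280.2 = 41923288
C: 243·78802.8 = 19149080.4
D: 476·57363.4 = 27304978.4
E: 203·39982.3 = 8116406.9
τ̂ = Σ Nₕx̄ₕ = 100710544.2.

100710544.2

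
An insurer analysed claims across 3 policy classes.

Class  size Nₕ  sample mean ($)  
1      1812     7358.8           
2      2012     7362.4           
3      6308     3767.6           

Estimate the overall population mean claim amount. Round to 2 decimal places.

5123.70

N = 1812 + 2012 + 6308 = 10132.
Weight each subgroup mean by Nₕ/N and sum.
Σ Nₕx̄ₕ = 1812·7358.8 + 2012·7362.4 + 6308·3767.6 = 13334145.6 + 14813148.8 + 23766020.8 = 51913315.2.
Divide by N: 51913315.2 / 10132 = 5123.6987... → 5123.70.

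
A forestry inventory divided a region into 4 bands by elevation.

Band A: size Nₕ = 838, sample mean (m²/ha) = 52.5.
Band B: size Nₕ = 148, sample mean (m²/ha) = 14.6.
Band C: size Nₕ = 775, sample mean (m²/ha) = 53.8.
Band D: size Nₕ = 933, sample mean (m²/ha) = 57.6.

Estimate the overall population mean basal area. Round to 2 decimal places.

N = 838 + 148 + 775 + 933 = 2694.
Overall mean = Σ (Nₕ/N)·x̄ₕ — weight by population share, not a simple average.
Σ Nₕx̄ₕ = 838·52.5 + 148·14.6 + 775·53.8 + 933·57.6 = 43995 + 2160.8 + 41695 + 53740.8 = 141591.6.
Divide by N: 141591.6 / 2694 = 52.5581... → 52.56.

52.56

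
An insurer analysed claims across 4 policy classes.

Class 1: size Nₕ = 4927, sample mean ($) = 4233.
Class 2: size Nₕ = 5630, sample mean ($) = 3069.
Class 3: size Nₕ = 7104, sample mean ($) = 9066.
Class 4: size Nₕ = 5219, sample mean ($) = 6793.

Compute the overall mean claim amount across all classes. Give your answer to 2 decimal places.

N = 22880; weights Wₕ = Nₕ/N = (0.2153, 0.2461, 0.3105, 0.2281).
x̄_st = Σ Wₕ·x̄ₕ = 0.2153·4233 + 0.2461·3069 + 0.3105·9066 + 0.2281·6793 ≈ 6031.1185...
→ 6031.12.

6031.12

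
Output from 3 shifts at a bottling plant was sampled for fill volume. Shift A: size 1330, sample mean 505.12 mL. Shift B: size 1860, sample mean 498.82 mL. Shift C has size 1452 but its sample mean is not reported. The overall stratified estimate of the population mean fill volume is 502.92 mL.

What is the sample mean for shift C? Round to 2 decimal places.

506.16

Σ Nₕx̄ₕ = N·μ, so 1452·x̄_C = 4642·502.92 − (1330·505.12 + 1860·498.82).
= 2334554.64 − 1599614.8 = 734939.84.
x̄_C = 734939.84 / 1452 = 506.1569... → 506.16.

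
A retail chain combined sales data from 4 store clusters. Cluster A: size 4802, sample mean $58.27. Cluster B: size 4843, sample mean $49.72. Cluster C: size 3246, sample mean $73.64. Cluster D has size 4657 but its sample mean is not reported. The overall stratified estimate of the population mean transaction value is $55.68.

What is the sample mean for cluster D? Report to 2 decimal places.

N = 4802 + 4843 + 3246 + 4657 = 17548.
Overall total = μ·N = 55.68·17548 = 977072.64.
Subtract the known strata: 4802·58.27 + 4843·49.72 + 3246·73.64 = 759641.94.
Remaining total for cluster D: 977072.64 − 759641.94 = 217430.7.
Divide by its size: 217430.7 / 4657 = 46.6890... → 46.69.

46.69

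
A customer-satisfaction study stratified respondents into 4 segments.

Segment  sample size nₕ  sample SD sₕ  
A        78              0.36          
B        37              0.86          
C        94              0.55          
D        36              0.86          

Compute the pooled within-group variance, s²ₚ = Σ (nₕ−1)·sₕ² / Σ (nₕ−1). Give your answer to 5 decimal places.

0.37603

A: (78−1)·0.36² = 77·0.1296 = 9.9792
B: (37−1)·0.86² = 36·0.7396 = 26.6256
C: (94−1)·0.55² = 93·0.3025 = 28.1325
D: (36−1)·0.86² = 35·0.7396 = 25.886
Numerator = 90.6233; denominator = Σ(nₕ−1) = 241.
s²ₚ = 90.6233/241 = 0.3760303... → 0.37603.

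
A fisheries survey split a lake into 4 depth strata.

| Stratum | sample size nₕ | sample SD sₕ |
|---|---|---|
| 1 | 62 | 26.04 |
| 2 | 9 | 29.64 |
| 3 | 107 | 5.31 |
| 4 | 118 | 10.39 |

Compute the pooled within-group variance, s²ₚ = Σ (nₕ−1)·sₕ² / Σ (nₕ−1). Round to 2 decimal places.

219.21

Degrees of freedom: 61 + 8 + 106 + 117 = 292.
Σ(nₕ−1)sₕ² = 61·678.0816 + 8·878.5296 + 106·28.1961 + 117·107.9521 = 64010.3967.
s²ₚ = 64010.3967 / 292 = 219.2137... → 219.21.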